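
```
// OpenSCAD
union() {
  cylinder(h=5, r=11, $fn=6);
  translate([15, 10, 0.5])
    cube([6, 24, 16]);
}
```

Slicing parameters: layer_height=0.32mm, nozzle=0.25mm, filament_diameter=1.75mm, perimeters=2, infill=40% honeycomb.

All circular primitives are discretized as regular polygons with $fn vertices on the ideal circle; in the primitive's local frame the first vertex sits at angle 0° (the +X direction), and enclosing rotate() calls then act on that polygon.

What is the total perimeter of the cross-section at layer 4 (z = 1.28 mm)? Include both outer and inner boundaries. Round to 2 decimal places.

At z = 1.28 mm: the r=11 cylinder contributes a regular 6-gon of circumradius 11 (perimeter = 2·6·11.000·sin(180°/6) = 66.00 mm); the cube at (15, 10) (footprint 6×24) is included at this height (perimeter 60.00 mm); Merging all regions: the 2 present regions are separate (no shared area or edge), so areas and boundary lengths simply add and each stays a separate island — boundary = 126.00 mm. Overall, the cross-section has 2 separate islands. Total boundary length (outer) = 126.00 mm.

126.00 mm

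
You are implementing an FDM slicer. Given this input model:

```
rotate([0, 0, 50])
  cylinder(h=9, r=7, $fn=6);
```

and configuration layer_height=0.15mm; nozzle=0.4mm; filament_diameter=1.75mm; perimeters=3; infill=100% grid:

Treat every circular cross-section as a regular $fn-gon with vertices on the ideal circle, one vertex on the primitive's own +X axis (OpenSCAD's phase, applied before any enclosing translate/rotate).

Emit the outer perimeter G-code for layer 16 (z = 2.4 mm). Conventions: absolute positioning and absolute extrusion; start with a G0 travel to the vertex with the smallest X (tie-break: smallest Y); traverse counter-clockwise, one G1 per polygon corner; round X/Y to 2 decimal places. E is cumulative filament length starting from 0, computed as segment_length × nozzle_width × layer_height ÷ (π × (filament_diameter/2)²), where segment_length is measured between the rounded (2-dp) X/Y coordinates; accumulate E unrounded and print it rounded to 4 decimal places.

At z = 2.4 mm: the r=7 cylinder contributes a regular 6-gon of circumradius 7; (rotated 50° about Z; rotation is an isometry so areas/perimeters/island counts are preserved). The outline is a single polygon with 6 vertices. Extrusion per mm of travel: 0.4 × 0.15 / (π × 0.875²) = 0.024945. Accumulating E over each segment gives final E = 1.0475.

G0 X-6.89 Y1.22 Z2.40
G1 X-4.50 Y-5.36 E0.1746
G1 X2.39 Y-6.58 E0.3492
G1 X6.89 Y-1.22 E0.5238
G1 X4.50 Y5.36 E0.6984
G1 X-2.39 Y6.58 E0.8729
G1 X-6.89 Y1.22 E1.0475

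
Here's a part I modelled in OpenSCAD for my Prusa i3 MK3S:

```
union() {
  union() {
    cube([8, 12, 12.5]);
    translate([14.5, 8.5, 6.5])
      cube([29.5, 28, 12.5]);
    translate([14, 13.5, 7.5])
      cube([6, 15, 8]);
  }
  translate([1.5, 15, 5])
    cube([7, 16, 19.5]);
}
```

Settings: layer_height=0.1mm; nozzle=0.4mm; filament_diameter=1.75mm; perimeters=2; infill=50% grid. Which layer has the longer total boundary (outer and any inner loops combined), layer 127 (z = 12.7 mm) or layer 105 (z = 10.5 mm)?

layer 105 (z = 10.5 mm)

Layer 127 (z = 12.7): the cube is absent (z outside [0, 12.5]); the 29.5×28 cube at (14.5, 8.5) contributes its full rectangle (perimeter 115.00 mm); the 6×15 cube at (14, 13.5) contributes its full rectangle (perimeter 42.00 mm); Merging all regions: the regions partially overlap (shared area 82.50 mm²), so the edge portions inside another operand are dropped and the merged outline is re-measured after clipping — boundary = 116.00 mm; the cube at (1.5, 15) is present — its section is the full 7×16 rectangle (perimeter 46.00 mm); Merging all regions: the 2 present regions are separate (no shared area or edge), so areas and boundary lengths simply add and each stays a separate island — boundary = 162.00 mm. So its perimeter = 162.00 mm. Layer 105 (z = 10.5): the cube (footprint 8×12) is included at this height (perimeter 40.00 mm); the cube at (14.5, 8.5) (footprint 29.5×28) is included at this height (perimeter 115.00 mm); the cube at (14, 13.5) is present — its section is the full 6×15 rectangle (perimeter 42.00 mm); Taking the union: the regions partially overlap (shared area 82.50 mm²), so the edge portions inside another operand are dropped and the merged outline is re-measured after clipping — boundary = 156.00 mm; the cube at (1.5, 15) (footprint 7×16) is included at this height (perimeter 46.00 mm); Taking the union: the 2 present regions are separate (no shared area or edge), so areas and boundary lengths simply add and each stays a separate island — boundary = 202.00 mm. So its perimeter = 202.00 mm. Layer 105 is larger (202.00 vs 162.00 mm).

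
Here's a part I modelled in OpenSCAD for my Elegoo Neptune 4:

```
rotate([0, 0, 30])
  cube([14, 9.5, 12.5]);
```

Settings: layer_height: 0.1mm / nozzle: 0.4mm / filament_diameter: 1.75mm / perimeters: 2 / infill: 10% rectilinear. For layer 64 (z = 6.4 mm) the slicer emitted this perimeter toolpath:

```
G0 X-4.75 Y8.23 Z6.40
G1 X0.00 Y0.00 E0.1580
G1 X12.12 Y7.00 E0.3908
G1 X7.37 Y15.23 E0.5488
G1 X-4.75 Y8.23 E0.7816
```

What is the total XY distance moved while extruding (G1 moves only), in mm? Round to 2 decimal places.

47.00 mm

Sum the Euclidean lengths of each G1 segment: total = 47.00 mm.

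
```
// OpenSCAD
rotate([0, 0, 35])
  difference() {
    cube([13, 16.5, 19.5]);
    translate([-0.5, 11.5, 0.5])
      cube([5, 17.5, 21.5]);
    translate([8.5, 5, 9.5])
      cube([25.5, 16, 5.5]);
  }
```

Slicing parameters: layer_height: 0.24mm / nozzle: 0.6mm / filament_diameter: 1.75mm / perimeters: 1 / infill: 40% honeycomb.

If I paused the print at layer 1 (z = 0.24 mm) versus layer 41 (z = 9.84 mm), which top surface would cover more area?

Layer 1 (z = 0.24): the cube is present — its section is the full 13×16.5 rectangle (area 214.50 mm²); the cube at (-0.5, 11.5) is absent (z outside [0.5, 22]); the cube at (8.5, 5) is not intersected at this z (z outside [9.5, 15]); Taking the first minus the rest: none of the subtracted shapes is present at this height, so the 13×16.5 cube is unchanged — area = 214.50 mm²; (rotated 35° about Z; rotation is an isometry so areas/perimeters/island counts are preserved). So its area = 214.50 mm². Layer 41 (z = 9.84): the 13×16.5 cube contributes its full rectangle (area 214.50 mm²); the 5×17.5 cube at (-0.5, 11.5) contributes its full rectangle (area 87.50 mm²); the 25.5×16 cube at (8.5, 5) contributes its full rectangle (area 408.00 mm²); Subtracting the remaining from the first: starting from the 13×16.5 cube (214.50 mm²), the 5×17.5 cube at (-0.5, 11.5) partially overlaps it — only the 22.50 mm² overlap (of its 87.50 mm²) is removed, clipping the outline; the 25.5×16 cube at (8.5, 5) partially overlaps it — only the 51.75 mm² overlap (of its 408.00 mm²) is removed, clipping the outline — area = 140.25 mm²; (whole slice rotated 35° about Z — lengths, areas and connectivity unchanged). So its area = 140.25 mm². Layer 1 is larger (214.50 vs 140.25 mm²).

layer 1 (z = 0.24 mm)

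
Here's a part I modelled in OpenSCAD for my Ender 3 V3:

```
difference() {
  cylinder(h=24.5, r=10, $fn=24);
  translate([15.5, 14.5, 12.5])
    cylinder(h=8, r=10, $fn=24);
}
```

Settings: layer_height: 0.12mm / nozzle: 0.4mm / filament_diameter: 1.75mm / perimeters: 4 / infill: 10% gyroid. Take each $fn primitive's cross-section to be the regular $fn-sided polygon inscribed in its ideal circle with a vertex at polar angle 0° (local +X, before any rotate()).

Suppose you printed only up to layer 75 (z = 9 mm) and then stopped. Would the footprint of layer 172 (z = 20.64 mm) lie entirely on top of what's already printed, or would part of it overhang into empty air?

Compare the two slices. At z = 9: the r=10 cylinder gives a regular 24-gon of circumradius 10 (constant along its height) (area = (24/2)·10.000²·sin(360°/24) = 310.58 mm²); the cylinder at (15.5, 14.5) is absent (z outside [12.5, 20.5]); Subtracting the remaining from the first: none of the subtracted shapes is present at this height, so the r=10 cylinder is unchanged — area = 310.58 mm². At z = 20.64: the cylinder: section is a regular 24-gon, circumradius r=10 (area = (24/2)·10.000²·sin(360°/24) = 310.58 mm²); the cylinder at (15.5, 14.5) does not reach this height (z outside [12.5, 20.5]); Taking the first minus the rest: none of the subtracted shapes is present at this height, so the r=10 cylinder is unchanged — area = 310.58 mm². Checking containment: the cross-section at z = 20.64 is a subset of the cross-section at z = 9.

entirely on top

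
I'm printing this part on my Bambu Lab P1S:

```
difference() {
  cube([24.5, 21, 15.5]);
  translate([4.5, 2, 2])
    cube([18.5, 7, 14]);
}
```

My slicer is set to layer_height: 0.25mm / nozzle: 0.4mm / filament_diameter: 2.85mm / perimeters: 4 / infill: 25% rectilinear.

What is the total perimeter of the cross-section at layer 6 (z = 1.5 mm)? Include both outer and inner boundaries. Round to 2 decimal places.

At z = 1.5 mm: the cube is present — its section is the full 24.5×21 rectangle (perimeter 91.00 mm); the cube at (4.5, 2) does not reach this height (z outside [2, 16]); Subtracting the remaining from the first: none of the subtracted shapes is present at this height, so the 24.5×21 cube is unchanged — boundary = 91.00 mm. Overall, the cross-section is a single solid region. Total boundary length (outer) = 91.00 mm.

91.00 mm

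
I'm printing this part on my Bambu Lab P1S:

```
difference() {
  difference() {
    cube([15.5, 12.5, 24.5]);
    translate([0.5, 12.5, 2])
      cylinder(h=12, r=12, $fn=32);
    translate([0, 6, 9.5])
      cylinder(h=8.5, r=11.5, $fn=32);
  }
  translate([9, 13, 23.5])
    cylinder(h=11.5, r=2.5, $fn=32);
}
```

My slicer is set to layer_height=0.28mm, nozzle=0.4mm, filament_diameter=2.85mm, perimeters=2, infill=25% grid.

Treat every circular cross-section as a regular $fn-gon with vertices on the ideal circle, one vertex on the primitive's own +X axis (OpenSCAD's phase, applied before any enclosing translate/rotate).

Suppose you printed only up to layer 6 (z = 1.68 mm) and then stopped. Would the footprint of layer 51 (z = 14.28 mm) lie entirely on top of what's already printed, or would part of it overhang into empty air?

entirely on top

Compare the two slices. At z = 1.68: the 15.5×12.5 cube contributes its full rectangle (area 193.75 mm²); the cylinder at (0.5, 12.5) is not intersected at this z (z outside [2, 14]); the cylinder at (0, 6) is absent (z outside [9.5, 18]); After the difference (first − rest): none of the subtracted shapes is present at this height, so the 15.5×12.5 cube is unchanged — area = 193.75 mm²; the cylinder at (9, 13) is not intersected at this z (z outside [23.5, 35]); Subtracting the remaining from the first: none of the subtracted shapes is present at this height, so the result so far is unchanged — area = 193.75 mm². At z = 14.28: the cube (footprint 15.5×12.5) is included at this height (area 193.75 mm²); the cylinder at (0.5, 12.5) is not intersected at this z (z outside [2, 14]); the r=11.5 cylinder at (0, 6) gives a regular 32-gon of circumradius 11.5 (constant along its height) (area = (32/2)·11.500²·sin(360°/32) = 412.81 mm²); Subtracting the remaining from the first: starting from the 15.5×12.5 cube (193.75 mm²), the r=11.5 cylinder at (0, 6) partially overlaps it — only the 135.79 mm² overlap (of its 412.81 mm²) is removed, clipping the outline — area = 57.96 mm²; the cylinder at (9, 13) does not reach this height (z outside [23.5, 35]); After the difference (first − rest): none of the subtracted shapes is present at this height, so that combined region is unchanged — area = 57.96 mm². Checking containment: the cross-section at z = 14.28 is a subset of the cross-section at z = 1.68.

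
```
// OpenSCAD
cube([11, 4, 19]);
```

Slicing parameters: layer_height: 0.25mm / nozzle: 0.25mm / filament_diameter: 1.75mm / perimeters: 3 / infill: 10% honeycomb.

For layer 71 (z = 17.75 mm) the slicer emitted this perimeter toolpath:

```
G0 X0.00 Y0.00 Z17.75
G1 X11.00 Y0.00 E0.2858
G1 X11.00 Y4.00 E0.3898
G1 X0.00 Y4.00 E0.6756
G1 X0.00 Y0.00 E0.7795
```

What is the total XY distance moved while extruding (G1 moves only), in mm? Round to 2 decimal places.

30.00 mm

Sum the Euclidean lengths of each G1 segment: total = 30.00 mm.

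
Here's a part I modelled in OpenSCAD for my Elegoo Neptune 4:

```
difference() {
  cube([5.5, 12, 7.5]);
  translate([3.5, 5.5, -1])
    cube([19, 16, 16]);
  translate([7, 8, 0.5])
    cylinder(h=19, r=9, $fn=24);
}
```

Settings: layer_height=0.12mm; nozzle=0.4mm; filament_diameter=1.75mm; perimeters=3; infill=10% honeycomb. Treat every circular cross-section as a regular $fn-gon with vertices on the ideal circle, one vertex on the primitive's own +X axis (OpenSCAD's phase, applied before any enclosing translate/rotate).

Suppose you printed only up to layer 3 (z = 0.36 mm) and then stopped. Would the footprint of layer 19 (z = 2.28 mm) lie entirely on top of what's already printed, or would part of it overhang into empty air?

entirely on top

Compare the two slices. At z = 0.36: the cube is present — its section is the full 5.5×12 rectangle (area 66.00 mm²); the 19×16 cube at (3.5, 5.5) contributes its full rectangle (area 304.00 mm²); the cylinder at (7, 8) is absent (z outside [0.5, 19.5]); After the difference (first − rest): starting from the 5.5×12 cube (66.00 mm²), the 19×16 cube at (3.5, 5.5) partially overlaps it — only the 13.00 mm² overlap (of its 304.00 mm²) is removed, clipping the outline — area = 53.00 mm². At z = 2.28: the cube is present — its section is the full 5.5×12 rectangle (area 66.00 mm²); the 19×16 cube at (3.5, 5.5) contributes its full rectangle (area 304.00 mm²); the r=9 cylinder at (7, 8) gives a regular 24-gon of circumradius 9 (constant along its height) (area = (24/2)·9.000²·sin(360°/24) = 251.57 mm²); After the difference (first − rest): starting from the 5.5×12 cube (66.00 mm²), the 19×16 cube at (3.5, 5.5) partially overlaps it — only the 13.00 mm² overlap (of its 304.00 mm²) is removed, clipping the outline; the r=9 cylinder at (7, 8) partially overlaps it — only the 49.93 mm² overlap (of its 251.57 mm²) is removed, clipping the outline — area = 3.07 mm². Checking containment: the cross-section at z = 2.28 is a subset of the cross-section at z = 0.36.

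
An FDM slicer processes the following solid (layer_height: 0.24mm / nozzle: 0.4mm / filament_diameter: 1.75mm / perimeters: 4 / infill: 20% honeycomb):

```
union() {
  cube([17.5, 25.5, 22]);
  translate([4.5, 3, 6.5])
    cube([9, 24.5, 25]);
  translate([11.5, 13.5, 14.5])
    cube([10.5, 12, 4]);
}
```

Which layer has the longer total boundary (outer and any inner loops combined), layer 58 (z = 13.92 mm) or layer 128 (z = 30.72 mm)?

Layer 58 (z = 13.92): the 17.5×25.5 cube contributes its full rectangle (perimeter 86.00 mm); the cube at (4.5, 3) (footprint 9×24.5) is included at this height (perimeter 67.00 mm); the cube at (11.5, 13.5) does not reach this height (z outside [14.5, 18.5]); Taking the union: the regions partially overlap (shared area 202.50 mm²), so the edge portions inside another operand are dropped and the merged outline is re-measured after clipping — boundary = 90.00 mm. So its perimeter = 90.00 mm. Layer 128 (z = 30.72): the cube is absent (z outside [0, 22]); the cube at (4.5, 3) (footprint 9×24.5) is included at this height (perimeter 67.00 mm); the cube at (11.5, 13.5) is not intersected at this z (z outside [14.5, 18.5]); Taking the union: only the 9×24.5 cube at (4.5, 3) is present, so the union is just that shape — boundary = 67.00 mm. So its perimeter = 67.00 mm. Layer 58 is larger (90.00 vs 67.00 mm).

layer 58 (z = 13.92 mm)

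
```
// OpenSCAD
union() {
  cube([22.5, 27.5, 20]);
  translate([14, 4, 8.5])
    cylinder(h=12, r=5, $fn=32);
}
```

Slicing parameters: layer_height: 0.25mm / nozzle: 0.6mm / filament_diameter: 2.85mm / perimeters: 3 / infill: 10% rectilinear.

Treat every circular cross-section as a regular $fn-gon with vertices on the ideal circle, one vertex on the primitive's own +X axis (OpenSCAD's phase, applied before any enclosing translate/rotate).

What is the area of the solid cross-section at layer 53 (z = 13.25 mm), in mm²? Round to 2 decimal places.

622.74 mm²

At z = 13.25 mm: the cube (footprint 22.5×27.5) is included at this height (area 618.75 mm²); the cylinder at (14, 4): section is a regular 32-gon, circumradius r=5 (area = (32/2)·5.000²·sin(360°/32) = 78.04 mm²); Combining (union): the regions partially overlap — summed areas 696.79 mm² minus the doubly-counted overlap 74.05 mm² gives 622.74 mm² — area = 622.74 mm². Overall, the cross-section is a single solid region. Net area = 622.74 mm².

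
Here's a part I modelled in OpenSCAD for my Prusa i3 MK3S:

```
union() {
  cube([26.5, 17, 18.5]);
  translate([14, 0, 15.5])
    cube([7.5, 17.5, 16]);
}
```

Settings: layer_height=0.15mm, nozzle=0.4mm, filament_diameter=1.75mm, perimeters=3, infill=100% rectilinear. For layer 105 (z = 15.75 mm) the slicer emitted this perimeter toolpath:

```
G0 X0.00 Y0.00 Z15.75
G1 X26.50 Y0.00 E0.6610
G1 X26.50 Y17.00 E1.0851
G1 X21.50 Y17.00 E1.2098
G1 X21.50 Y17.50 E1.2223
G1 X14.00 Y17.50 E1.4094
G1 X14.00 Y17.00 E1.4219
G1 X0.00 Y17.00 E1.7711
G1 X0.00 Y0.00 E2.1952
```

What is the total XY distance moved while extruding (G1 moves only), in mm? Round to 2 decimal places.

Sum the Euclidean lengths of each G1 segment: total = 88.00 mm.

88.00 mm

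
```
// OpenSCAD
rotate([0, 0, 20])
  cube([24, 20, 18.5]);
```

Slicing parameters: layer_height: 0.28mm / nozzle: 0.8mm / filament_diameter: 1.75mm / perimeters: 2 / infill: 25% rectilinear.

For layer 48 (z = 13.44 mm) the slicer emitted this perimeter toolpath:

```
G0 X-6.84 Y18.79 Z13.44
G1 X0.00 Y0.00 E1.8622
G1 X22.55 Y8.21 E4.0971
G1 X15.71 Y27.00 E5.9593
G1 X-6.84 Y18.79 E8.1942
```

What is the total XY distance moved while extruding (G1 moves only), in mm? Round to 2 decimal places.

87.99 mm

Sum the Euclidean lengths of each G1 segment: total = 87.99 mm.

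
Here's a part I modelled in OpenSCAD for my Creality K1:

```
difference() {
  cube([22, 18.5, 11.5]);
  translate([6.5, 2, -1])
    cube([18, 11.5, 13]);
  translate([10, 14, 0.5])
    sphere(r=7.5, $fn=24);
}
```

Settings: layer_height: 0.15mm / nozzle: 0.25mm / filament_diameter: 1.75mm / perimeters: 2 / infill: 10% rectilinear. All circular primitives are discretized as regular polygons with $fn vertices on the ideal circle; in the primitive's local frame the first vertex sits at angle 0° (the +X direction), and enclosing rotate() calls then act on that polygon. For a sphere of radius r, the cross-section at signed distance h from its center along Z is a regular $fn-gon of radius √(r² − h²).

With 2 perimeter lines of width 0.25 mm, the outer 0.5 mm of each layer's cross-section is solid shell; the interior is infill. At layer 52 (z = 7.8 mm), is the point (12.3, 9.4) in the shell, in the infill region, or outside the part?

outside

At z = 7.8 mm: the cube (footprint 22×18.5) is included at this height; the cube at (6.5, 2) (footprint 18×11.5) is included at this height; the r=7.5 sphere at (10, 14) slices to a regular 24-gon of circumradius 1.720 (√(r²−h²) with h=7.3 from center); After the difference (first − rest): starting from the 22×18.5 cube, the 18×11.5 cube at (6.5, 2) partially overlaps it — only the 178.25 mm² overlap (of its 207.00 mm²) is removed, clipping the outline; the r=7.5 sphere at (10, 14) partially overlaps it — only the 6.28 mm² overlap (of its 9.19 mm²) is removed, clipping the outline — 1 connected region. Overall, the cross-section is a single solid region. The nearest boundary edge runs (22.00, 13.50)→(11.64, 13.50); distance from the point to it = 4.10 mm. The point is not inside any of the regions above, so it lies outside the cross-section (4.10 mm from the nearest boundary).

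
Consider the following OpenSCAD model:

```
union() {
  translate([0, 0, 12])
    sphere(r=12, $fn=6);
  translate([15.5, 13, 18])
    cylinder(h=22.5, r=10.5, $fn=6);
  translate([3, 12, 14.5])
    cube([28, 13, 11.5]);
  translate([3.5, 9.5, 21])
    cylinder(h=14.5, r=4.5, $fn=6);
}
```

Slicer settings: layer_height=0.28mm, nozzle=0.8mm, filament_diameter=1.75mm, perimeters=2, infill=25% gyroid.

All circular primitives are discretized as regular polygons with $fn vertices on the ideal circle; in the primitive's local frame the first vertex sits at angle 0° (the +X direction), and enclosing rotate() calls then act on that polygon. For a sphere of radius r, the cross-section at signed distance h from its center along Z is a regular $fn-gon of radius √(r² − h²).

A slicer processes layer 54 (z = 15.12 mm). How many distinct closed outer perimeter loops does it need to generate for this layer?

2

At z = 15.12 mm: the r=12 sphere slices to a regular 6-gon of circumradius 11.587 (√(r²−h²) with h=3.12 from center); the cylinder at (15.5, 13) is not intersected at this z (z outside [18, 40.5]); the 28×13 cube at (3, 12) contributes its full rectangle; the cylinder at (3.5, 9.5) is absent (z outside [21, 35.5]); Combining (union): the 2 present regions are separate (no shared area or edge), so areas and boundary lengths simply add and each stays a separate island — 2 connected regions. The result has 2 disconnected regions.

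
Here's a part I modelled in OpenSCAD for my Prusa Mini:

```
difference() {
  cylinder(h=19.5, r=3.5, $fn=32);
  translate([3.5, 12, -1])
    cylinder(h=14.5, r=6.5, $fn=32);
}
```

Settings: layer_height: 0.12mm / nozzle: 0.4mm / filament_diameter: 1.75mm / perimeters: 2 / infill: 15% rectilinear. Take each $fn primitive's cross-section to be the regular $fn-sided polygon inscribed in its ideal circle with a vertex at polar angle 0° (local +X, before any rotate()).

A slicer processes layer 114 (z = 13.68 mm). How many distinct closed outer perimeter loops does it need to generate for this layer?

1

At z = 13.68 mm: the r=3.5 cylinder contributes a regular 32-gon of circumradius 3.5; the cylinder at (3.5, 12) is absent (z outside [-1, 13.5]); After the difference (first − rest): none of the subtracted shapes is present at this height, so the r=3.5 cylinder is unchanged — 1 connected region. The result has 1 disconnected region.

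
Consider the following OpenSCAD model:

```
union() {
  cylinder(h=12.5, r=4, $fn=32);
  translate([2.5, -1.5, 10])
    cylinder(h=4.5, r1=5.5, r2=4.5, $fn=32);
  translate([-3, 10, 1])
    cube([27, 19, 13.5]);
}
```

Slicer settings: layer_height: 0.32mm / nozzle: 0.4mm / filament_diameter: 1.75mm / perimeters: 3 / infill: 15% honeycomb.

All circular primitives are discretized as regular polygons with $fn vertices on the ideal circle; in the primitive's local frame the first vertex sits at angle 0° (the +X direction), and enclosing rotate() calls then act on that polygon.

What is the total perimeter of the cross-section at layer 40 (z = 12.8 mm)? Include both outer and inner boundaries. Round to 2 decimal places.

122.60 mm

At z = 12.8 mm: the cylinder does not reach this height (z outside [0, 12.5]); the cone at (2.5, -1.5): at t=0.622 of its height the radius interpolates to r₁+(r₂−r₁)t = 4.878, giving a regular 32-gon of that circumradius (perimeter = 2·32·4.878·sin(180°/32) = 30.60 mm); the cube at (-3, 10) is present — its section is the full 27×19 rectangle (perimeter 92.00 mm); Merging all regions: the 2 present regions are separate (no shared area or edge), so areas and boundary lengths simply add and each stays a separate island — boundary = 122.60 mm. Overall, the cross-section has 2 separate islands. Total boundary length (outer) = 122.60 mm.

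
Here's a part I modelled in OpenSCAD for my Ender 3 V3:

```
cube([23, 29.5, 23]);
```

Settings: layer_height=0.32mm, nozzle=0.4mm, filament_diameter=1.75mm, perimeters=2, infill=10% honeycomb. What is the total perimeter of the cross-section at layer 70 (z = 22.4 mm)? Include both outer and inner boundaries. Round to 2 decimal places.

At z = 22.4 mm: the cube is present — its section is the full 23×29.5 rectangle (perimeter 105.00 mm). Overall, the cross-section is a single solid region. Total boundary length (outer) = 105.00 mm.

105.00 mm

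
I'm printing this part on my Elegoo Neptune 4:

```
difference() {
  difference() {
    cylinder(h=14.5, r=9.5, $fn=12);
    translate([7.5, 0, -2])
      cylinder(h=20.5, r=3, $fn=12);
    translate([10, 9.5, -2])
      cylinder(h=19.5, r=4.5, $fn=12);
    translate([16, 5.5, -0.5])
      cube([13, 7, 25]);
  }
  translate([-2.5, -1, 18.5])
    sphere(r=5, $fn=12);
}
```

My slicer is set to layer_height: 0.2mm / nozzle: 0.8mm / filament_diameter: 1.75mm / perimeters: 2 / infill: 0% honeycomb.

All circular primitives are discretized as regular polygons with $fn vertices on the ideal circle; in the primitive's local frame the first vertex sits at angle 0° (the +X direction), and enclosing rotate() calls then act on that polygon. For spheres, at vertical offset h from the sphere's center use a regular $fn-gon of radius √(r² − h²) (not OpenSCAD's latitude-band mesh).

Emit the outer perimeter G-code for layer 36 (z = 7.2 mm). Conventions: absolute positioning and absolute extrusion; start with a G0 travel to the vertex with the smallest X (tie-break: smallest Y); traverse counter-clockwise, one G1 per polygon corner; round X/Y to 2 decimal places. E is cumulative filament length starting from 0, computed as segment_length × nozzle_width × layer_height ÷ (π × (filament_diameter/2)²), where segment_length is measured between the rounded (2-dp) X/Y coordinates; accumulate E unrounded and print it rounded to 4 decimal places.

At z = 7.2 mm: the r=9.5 cylinder contributes a regular 12-gon of circumradius 9.5; the r=3 cylinder at (7.5, 0) gives a regular 12-gon of circumradius 3 (constant along its height); the r=4.5 cylinder at (10, 9.5) contributes a regular 12-gon of circumradius 4.5; the 13×7 cube at (16, 5.5) contributes its full rectangle; Taking the first minus the rest: starting from the r=9.5 cylinder, the r=3 cylinder at (7.5, 0) partially overlaps it — only the 22.68 mm² overlap (of its 27.00 mm²) is removed, clipping the outline; the r=4.5 cylinder at (10, 9.5) misses the remaining region (no effect); the 13×7 cube at (16, 5.5) misses the remaining region (no effect) — 1 connected region; the sphere at (-2.5, -1) does not reach this height (|z−center|=11.300 > r=5); Subtracting the remaining from the first: none of the subtracted shapes is present at this height, so that combined region is unchanged — 1 connected region. The outline is a single polygon with 20 vertices. Extrusion per mm of travel: 0.8 × 0.2 / (π × 0.875²) = 0.066520. Accumulating E over each segment gives final E = 4.3589.

G0 X-9.50 Y0.00 Z7.20
G1 X-8.23 Y-4.75 E0.3271
G1 X-4.75 Y-8.23 E0.6544
G1 X0.00 Y-9.50 E0.9815
G1 X4.75 Y-8.23 E1.3086
G1 X8.23 Y-4.75 E1.6360
G1 X8.79 Y-2.65 E1.7805
G1 X7.50 Y-3.00 E1.8695
G1 X6.00 Y-2.60 E1.9727
G1 X4.90 Y-1.50 E2.0762
G1 X4.50 Y0.00 E2.1795
G1 X4.90 Y1.50 E2.2827
G1 X6.00 Y2.60 E2.3862
G1 X7.50 Y3.00 E2.4895
G1 X8.79 Y2.65 E2.5784
G1 X8.23 Y4.75 E2.7230
G1 X4.75 Y8.23 E3.0503
G1 X0.00 Y9.50 E3.3774
G1 X-4.75 Y8.23 E3.7045
G1 X-8.23 Y4.75 E4.0319
G1 X-9.50 Y0.00 E4.3589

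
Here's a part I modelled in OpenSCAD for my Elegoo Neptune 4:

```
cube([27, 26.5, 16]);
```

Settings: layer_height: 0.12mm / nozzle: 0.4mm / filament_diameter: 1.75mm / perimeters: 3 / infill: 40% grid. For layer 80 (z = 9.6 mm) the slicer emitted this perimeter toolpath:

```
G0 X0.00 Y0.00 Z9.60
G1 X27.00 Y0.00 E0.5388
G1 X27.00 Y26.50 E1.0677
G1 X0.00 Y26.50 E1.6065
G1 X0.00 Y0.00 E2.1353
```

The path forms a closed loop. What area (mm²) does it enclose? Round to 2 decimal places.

Apply the shoelace formula to the sequence of (X, Y) vertices; enclosed area = 715.50 mm².

715.50 mm²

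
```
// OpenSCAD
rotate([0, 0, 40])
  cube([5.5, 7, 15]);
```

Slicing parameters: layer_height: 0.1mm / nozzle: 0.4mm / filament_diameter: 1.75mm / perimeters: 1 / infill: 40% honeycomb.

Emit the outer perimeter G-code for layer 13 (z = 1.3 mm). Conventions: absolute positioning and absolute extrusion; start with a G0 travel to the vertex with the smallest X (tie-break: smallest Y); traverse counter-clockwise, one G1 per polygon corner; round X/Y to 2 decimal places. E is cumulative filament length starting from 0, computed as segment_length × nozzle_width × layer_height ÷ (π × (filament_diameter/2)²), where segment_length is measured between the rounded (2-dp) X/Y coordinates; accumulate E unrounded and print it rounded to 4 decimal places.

G0 X-4.50 Y5.36 Z1.30
G1 X0.00 Y0.00 E0.1164
G1 X4.21 Y3.54 E0.2079
G1 X-0.29 Y8.90 E0.3242
G1 X-4.50 Y5.36 E0.4157

At z = 1.3 mm: the 5.5×7 cube contributes its full rectangle; (whole slice rotated 40° about Z — lengths, areas and connectivity unchanged). The outline is a single polygon with 4 vertices. Extrusion per mm of travel: 0.4 × 0.1 / (π × 0.875²) = 0.016630. Accumulating E over each segment gives final E = 0.4157.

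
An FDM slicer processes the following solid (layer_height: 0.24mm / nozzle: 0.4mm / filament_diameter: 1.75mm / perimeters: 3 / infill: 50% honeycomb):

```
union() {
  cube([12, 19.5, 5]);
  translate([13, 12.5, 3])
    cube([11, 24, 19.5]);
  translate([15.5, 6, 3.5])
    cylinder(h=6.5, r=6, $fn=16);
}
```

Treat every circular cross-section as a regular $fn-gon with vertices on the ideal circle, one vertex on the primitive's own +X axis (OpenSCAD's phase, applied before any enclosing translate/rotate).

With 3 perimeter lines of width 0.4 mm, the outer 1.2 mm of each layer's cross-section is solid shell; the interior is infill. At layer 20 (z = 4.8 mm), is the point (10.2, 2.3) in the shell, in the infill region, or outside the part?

At z = 4.8 mm: the 12×19.5 cube contributes its full rectangle; the 11×24 cube at (13, 12.5) contributes its full rectangle; the r=6 cylinder at (15.5, 6) gives a regular 16-gon of circumradius 6 (constant along its height); Merging all regions: the regions partially overlap (shared area 16.22 mm²), so overlapping operands fuse into one piece — 2 connected regions. Overall, the cross-section has 2 separate islands. The nearest boundary edge runs (13.20, 0.46)→(12.00, 1.26); distance from the point to it = 2.08 mm. (Shell/infill is judged within the island containing the point — the largest one.) The point is inside the cross-section and 2.08 mm from the nearest boundary — more than the 1.2 mm shell width (3 × 0.4), so it's in the infill interior.

infill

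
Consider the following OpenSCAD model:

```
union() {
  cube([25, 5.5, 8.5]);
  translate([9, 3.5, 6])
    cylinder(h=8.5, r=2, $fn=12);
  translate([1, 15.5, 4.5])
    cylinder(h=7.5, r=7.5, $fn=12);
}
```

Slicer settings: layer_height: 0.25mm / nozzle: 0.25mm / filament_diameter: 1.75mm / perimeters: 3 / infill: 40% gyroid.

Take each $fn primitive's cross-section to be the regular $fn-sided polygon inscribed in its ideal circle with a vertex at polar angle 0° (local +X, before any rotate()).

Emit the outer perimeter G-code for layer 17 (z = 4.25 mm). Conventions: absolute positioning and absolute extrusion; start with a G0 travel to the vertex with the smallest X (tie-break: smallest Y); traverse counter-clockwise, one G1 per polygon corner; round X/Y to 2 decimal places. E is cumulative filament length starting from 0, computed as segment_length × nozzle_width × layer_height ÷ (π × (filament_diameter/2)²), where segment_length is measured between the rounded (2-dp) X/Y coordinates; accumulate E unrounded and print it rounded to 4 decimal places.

At z = 4.25 mm: the cube (footprint 25×5.5) is included at this height; the cylinder at (9, 3.5) does not reach this height (z outside [6, 14.5]); the cylinder at (1, 15.5) is not intersected at this z (z outside [4.5, 12]); Taking the union: only the 25×5.5 cube is present, so the union is just that shape — 1 connected region. The outline is a single polygon with 4 vertices. Extrusion per mm of travel: 0.25 × 0.25 / (π × 0.875²) = 0.025984. Accumulating E over each segment gives final E = 1.5851.

G0 X0.00 Y0.00 Z4.25
G1 X25.00 Y0.00 E0.6496
G1 X25.00 Y5.50 E0.7925
G1 X0.00 Y5.50 E1.4421
G1 X0.00 Y0.00 E1.5851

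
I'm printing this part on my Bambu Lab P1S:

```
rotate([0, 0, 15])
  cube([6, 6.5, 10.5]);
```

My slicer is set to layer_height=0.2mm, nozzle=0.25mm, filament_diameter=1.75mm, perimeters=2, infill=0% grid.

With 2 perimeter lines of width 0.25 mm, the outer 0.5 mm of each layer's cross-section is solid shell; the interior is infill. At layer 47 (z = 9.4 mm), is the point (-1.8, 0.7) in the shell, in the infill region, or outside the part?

outside

At z = 9.4 mm: the cube (footprint 6×6.5) is included at this height; (whole slice rotated 15° about Z — lengths, areas and connectivity unchanged). Overall, the cross-section is a single solid region. Undo the 15° rotation: the query point maps to (-1.557, 1.142) in the un-rotated model frame. The nearest boundary edge runs (0.00, 6.50)→(0.00, 0.00); distance from the point to it = 1.56 mm. The point is not inside any of the regions above, so it lies outside the cross-section (1.56 mm from the nearest boundary).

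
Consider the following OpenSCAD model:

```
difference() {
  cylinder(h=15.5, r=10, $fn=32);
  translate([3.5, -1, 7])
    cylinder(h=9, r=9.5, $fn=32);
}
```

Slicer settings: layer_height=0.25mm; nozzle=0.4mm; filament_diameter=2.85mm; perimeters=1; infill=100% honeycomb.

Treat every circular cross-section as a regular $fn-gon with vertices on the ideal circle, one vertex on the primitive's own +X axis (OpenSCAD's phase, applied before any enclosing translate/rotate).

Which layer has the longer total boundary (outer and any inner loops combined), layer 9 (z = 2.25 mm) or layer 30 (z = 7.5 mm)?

Layer 9 (z = 2.25): the cylinder: section is a regular 32-gon, circumradius r=10 (perimeter = 2·32·10.000·sin(180°/32) = 62.73 mm); the cylinder at (3.5, -1) is absent (z outside [7, 16]); After the difference (first − rest): none of the subtracted shapes is present at this height, so the r=10 cylinder is unchanged — boundary = 62.73 mm. So its perimeter = 62.73 mm. Layer 30 (z = 7.5): the r=10 cylinder contributes a regular 32-gon of circumradius 10 (perimeter = 2·32·10.000·sin(180°/32) = 62.73 mm); the r=9.5 cylinder at (3.5, -1) gives a regular 32-gon of circumradius 9.5 (constant along its height) (perimeter = 2·32·9.500·sin(180°/32) = 59.59 mm); Taking the first minus the rest: starting from the r=10 cylinder, the r=9.5 cylinder at (3.5, -1) partially overlaps it — only the 225.91 mm² overlap (of its 281.71 mm²) is removed, clipping the outline — boundary = 66.73 mm. So its perimeter = 66.73 mm. Layer 30 is larger (66.73 vs 62.73 mm).

layer 30 (z = 7.5 mm)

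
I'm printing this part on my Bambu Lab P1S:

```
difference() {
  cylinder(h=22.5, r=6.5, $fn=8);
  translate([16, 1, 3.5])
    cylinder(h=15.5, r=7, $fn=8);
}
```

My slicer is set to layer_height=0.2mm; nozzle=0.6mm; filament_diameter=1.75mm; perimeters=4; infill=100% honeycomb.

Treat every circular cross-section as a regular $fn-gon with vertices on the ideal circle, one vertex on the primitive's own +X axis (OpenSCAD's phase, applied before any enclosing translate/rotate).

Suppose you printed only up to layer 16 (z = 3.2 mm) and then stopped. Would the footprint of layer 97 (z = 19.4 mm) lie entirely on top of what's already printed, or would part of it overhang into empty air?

entirely on top

Compare the two slices. At z = 3.2: the cylinder: section is a regular 8-gon, circumradius r=6.5 (area = (8/2)·6.500²·sin(360°/8) = 119.50 mm²); the cylinder at (16, 1) is absent (z outside [3.5, 19]); After the difference (first − rest): none of the subtracted shapes is present at this height, so the r=6.5 cylinder is unchanged — area = 119.50 mm². At z = 19.4: the r=6.5 cylinder gives a regular 8-gon of circumradius 6.5 (constant along its height) (area = (8/2)·6.500²·sin(360°/8) = 119.50 mm²); the cylinder at (16, 1) is not intersected at this z (z outside [3.5, 19]); After the difference (first − rest): none of the subtracted shapes is present at this height, so the r=6.5 cylinder is unchanged — area = 119.50 mm². Checking containment: the cross-section at z = 19.4 is a subset of the cross-section at z = 3.2.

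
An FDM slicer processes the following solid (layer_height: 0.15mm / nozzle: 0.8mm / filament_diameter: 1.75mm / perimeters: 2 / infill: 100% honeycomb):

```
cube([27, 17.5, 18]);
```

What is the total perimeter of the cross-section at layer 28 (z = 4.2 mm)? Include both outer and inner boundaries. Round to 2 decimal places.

At z = 4.2 mm: the 27×17.5 cube contributes its full rectangle (perimeter 89.00 mm). Overall, the cross-section is a single solid region. Total boundary length (outer) = 89.00 mm.

89.00 mm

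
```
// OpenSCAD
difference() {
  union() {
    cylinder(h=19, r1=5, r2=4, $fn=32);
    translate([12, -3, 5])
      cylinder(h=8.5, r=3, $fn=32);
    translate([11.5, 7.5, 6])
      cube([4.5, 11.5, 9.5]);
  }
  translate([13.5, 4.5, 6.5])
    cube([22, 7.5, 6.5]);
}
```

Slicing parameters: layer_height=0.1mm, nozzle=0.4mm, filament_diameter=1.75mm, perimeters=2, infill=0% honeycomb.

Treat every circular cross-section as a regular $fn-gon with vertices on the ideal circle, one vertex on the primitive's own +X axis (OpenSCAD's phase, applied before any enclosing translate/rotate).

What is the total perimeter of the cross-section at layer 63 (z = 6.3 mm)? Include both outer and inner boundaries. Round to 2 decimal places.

80.10 mm

At z = 6.3 mm: the cone contributes a regular 32-gon of circumradius 4.668 (interpolated between r1=5 and r2=4 at t=0.332) (perimeter = 2·32·4.668·sin(180°/32) = 29.29 mm); the r=3 cylinder at (12, -3) gives a regular 32-gon of circumradius 3 (constant along its height) (perimeter = 2·32·3.000·sin(180°/32) = 18.82 mm); the cube at (11.5, 7.5) is present — its section is the full 4.5×11.5 rectangle (perimeter 32.00 mm); Taking the union: the 3 present regions are separate (no shared area or edge), so areas and boundary lengths simply add and each stays a separate island — boundary = 80.10 mm; the cube at (13.5, 4.5) is absent (z outside [6.5, 13]); Taking the first minus the rest: none of the subtracted shapes is present at this height, so that combined region is unchanged — boundary = 80.10 mm. Overall, the cross-section has 3 separate islands. Total boundary length (outer) = 80.10 mm.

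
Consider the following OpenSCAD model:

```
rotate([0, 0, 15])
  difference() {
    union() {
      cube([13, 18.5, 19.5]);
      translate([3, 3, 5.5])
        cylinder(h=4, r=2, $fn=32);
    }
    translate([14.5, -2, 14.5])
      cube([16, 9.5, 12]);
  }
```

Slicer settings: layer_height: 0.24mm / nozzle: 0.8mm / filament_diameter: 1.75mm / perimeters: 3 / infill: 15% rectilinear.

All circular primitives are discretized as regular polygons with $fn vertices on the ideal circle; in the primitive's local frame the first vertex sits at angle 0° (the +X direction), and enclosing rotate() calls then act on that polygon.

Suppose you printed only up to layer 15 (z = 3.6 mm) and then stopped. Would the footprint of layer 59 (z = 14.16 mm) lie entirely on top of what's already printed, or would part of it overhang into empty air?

entirely on top

Compare the two slices. At z = 3.6: the cube (footprint 13×18.5) is included at this height (area 240.50 mm²); the cylinder at (3, 3) does not reach this height (z outside [5.5, 9.5]); Taking the union: only the 13×18.5 cube is present, so the union is just that shape — area = 240.50 mm²; the cube at (14.5, -2) is absent (z outside [14.5, 26.5]); After the difference (first − rest): none of the subtracted shapes is present at this height, so that combined region is unchanged — area = 240.50 mm²; (rotated 15° about Z; rotation is an isometry so areas/perimeters/island counts are preserved). At z = 14.16: the cube is present — its section is the full 13×18.5 rectangle (area 240.50 mm²); the cylinder at (3, 3) does not reach this height (z outside [5.5, 9.5]); Taking the union: only the 13×18.5 cube is present, so the union is just that shape — area = 240.50 mm²; the cube at (14.5, -2) does not reach this height (z outside [14.5, 26.5]); Subtracting the remaining from the first: none of the subtracted shapes is present at this height, so the result so far is unchanged — area = 240.50 mm²; (rotated 15° about Z; rotation is an isometry so areas/perimeters/island counts are preserved). Checking containment: the cross-section at z = 14.16 is a subset of the cross-section at z = 3.6.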